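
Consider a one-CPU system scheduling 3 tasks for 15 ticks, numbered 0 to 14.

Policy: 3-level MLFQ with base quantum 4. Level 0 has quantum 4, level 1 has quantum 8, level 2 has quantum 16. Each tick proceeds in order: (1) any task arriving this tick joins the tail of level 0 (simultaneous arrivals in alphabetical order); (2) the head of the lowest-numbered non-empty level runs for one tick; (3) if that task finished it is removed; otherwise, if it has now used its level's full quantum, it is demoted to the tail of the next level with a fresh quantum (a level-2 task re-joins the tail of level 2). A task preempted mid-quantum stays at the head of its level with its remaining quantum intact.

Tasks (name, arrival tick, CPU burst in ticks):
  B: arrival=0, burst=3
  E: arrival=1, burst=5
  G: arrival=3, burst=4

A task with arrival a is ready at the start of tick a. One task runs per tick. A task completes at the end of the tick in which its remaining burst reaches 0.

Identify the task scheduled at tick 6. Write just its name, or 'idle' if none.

t=0: L0/L1/L2 = B/-/- → run B
t=1: L0/L1/L2 = BE/-/- → run B
t=2: L0/L1/L2 = BE/-/- → run B
t=3: L0/L1/L2 = EG/-/- → run E
t=4: L0/L1/L2 = EG/-/- → run E
t=5: L0/L1/L2 = EG/-/- → run E
t=6: L0/L1/L2 = EG/-/- → run E
t=7: L0/L1/L2 = G/E/- → run G
t=8: L0/L1/L2 = G/E/- → run G
t=9: L0/L1/L2 = G/E/- → run G
t=10: L0/L1/L2 = G/E/- → run G
t=11: L0/L1/L2 = -/E/- → run E
t=12: (idle)
t=13: (idle)
t=14: (idle)

running at tick 6 = E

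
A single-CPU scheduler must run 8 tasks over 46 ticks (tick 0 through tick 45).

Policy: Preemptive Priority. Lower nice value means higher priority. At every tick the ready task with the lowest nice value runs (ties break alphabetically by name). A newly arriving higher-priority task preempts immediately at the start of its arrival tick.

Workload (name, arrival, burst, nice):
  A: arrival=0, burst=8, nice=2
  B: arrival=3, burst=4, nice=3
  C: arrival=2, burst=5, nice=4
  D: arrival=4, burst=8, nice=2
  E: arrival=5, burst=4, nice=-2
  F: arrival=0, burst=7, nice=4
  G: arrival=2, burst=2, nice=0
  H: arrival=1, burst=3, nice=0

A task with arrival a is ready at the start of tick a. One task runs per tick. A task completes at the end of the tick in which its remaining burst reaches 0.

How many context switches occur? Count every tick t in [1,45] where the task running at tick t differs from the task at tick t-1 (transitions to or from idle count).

t=0: ready={A,F} → run A
t=1: ready={A,F,H} → run H
t=2: ready={A,C,F,G,H} → run G
t=3: ready={A,B,C,F,G,H} → run G
t=4: ready={A,B,C,D,F,H} → run H
t=5: ready={A,B,C,D,E,F,H} → run E
t=6: ready={A,B,C,D,E,F,H} → run E
t=7: ready={A,B,C,D,E,F,H} → run E
t=8: ready={A,B,C,D,E,F,H} → run E
t=9: ready={A,B,C,D,F,H} → run H
t=10: ready={A,B,C,D,F} → run A
t=11: ready={A,B,C,D,F} → run A
t=12: ready={A,B,C,D,F} → run A
t=13: ready={A,B,C,D,F} → run A
t=14: ready={A,B,C,D,F} → run A
t=15: ready={A,B,C,D,F} → run A
t=16: ready={A,B,C,D,F} → run A
t=17: ready={B,C,D,F} → run D
t=18: ready={B,C,D,F} → run D
t=19: ready={B,C,D,F} → run D
t=20: ready={B,C,D,F} → run D
t=21: ready={B,C,D,F} → run D
t=22: ready={B,C,D,F} → run D
t=23: ready={B,C,D,F} → run D
t=24: ready={B,C,D,F} → run D
t=25: ready={B,C,F} → run B
t=26: ready={B,C,F} → run B
t=27: ready={B,C,F} → run B
t=28: ready={B,C,F} → run B
t=29: ready={C,F} → run C
t=30: ready={C,F} → run C
t=31: ready={C,F} → run C
t=32: ready={C,F} → run C
t=33: ready={C,F} → run C
t=34: ready={F} → run F
t=35: ready={F} → run F
t=36: ready={F} → run F
t=37: ready={F} → run F
t=38: ready={F} → run F
t=39: ready={F} → run F
t=40: ready={F} → run F
t=41: (idle)
t=42: (idle)
t=43: (idle)
t=44: (idle)
t=45: (idle)

context switches = 11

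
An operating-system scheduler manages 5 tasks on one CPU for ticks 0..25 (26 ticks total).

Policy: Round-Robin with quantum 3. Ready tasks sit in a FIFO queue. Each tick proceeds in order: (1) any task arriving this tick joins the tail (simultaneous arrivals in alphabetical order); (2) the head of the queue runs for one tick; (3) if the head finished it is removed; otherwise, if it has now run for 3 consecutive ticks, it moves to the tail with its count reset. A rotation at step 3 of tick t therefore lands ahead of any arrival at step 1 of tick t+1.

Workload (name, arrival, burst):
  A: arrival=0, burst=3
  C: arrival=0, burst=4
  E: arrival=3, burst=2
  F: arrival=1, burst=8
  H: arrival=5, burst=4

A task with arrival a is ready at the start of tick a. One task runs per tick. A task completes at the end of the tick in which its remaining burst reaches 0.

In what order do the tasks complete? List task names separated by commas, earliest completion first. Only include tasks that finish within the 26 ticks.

completion order = A, E, C, H, F

t=0: queue=[A,C] q_used=0 → run A
t=1: queue=[A,C,F] q_used=1 → run A
t=2: queue=[A,C,F] q_used=2 → run A
t=3: queue=[C,F,E] q_used=0 → run C
t=4: queue=[C,F,E] q_used=1 → run C
t=5: queue=[C,F,E,H] q_used=2 → run C
t=6: queue=[F,E,H,C] q_used=0 → run F
t=7: queue=[F,E,H,C] q_used=1 → run F
t=8: queue=[F,E,H,C] q_used=2 → run F
t=9: queue=[E,H,C,F] q_used=0 → run E
t=10: queue=[E,H,C,F] q_used=1 → run E
t=11: queue=[H,C,F] q_used=0 → run H
t=12: queue=[H,C,F] q_used=1 → run H
t=13: queue=[H,C,F] q_used=2 → run H
t=14: queue=[C,F,H] q_used=0 → run C
t=15: queue=[F,H] q_used=0 → run F
t=16: queue=[F,H] q_used=1 → run F
t=17: queue=[F,H] q_used=2 → run F
t=18: queue=[H,F] q_used=0 → run H
t=19: queue=[F] q_used=0 → run F
t=20: queue=[F] q_used=1 → run F
t=21: (idle)
t=22: (idle)
t=23: (idle)
t=24: (idle)
t=25: (idle)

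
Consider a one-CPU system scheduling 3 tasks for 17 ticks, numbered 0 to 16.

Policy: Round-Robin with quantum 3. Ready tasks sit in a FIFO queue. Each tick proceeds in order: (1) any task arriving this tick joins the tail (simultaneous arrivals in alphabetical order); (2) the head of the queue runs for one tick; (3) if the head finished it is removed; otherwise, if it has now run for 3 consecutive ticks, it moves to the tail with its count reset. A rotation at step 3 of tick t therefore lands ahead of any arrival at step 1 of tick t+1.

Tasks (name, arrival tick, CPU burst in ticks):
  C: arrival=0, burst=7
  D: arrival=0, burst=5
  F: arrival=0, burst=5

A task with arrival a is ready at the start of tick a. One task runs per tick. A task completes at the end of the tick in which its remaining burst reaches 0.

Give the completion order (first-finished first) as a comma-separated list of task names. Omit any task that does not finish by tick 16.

t=0: queue=[C,D,F] q_used=0 → run C
t=1: queue=[C,D,F] q_used=1 → run C
t=2: queue=[C,D,F] q_used=2 → run C
t=3: queue=[D,F,C] q_used=0 → run D
t=4: queue=[D,F,C] q_used=1 → run D
t=5: queue=[D,F,C] q_used=2 → run D
t=6: queue=[F,C,D] q_used=0 → run F
t=7: queue=[F,C,D] q_used=1 → run F
t=8: queue=[F,C,D] q_used=2 → run F
t=9: queue=[C,D,F] q_used=0 → run C
t=10: queue=[C,D,F] q_used=1 → run C
t=11: queue=[C,D,F] q_used=2 → run C
t=12: queue=[D,F,C] q_used=0 → run D
t=13: queue=[D,F,C] q_used=1 → run D
t=14: queue=[F,C] q_used=0 → run F
t=15: queue=[F,C] q_used=1 → run F
t=16: queue=[C] q_used=0 → run C

completion order = D, F, C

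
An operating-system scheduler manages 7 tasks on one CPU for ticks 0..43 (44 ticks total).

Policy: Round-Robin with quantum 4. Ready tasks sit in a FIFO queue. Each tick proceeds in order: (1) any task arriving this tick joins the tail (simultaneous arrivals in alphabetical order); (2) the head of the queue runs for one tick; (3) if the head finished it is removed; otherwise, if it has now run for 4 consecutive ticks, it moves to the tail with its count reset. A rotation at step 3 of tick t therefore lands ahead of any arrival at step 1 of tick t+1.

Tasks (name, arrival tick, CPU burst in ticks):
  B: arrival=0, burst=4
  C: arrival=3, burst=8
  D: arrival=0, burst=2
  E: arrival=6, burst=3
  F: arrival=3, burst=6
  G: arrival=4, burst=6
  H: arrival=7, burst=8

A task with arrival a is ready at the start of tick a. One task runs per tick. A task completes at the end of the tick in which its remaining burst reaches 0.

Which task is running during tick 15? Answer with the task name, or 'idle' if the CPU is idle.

t=0: queue=[B,D] q_used=0 → run B
t=1: queue=[B,D] q_used=1 → run B
t=2: queue=[B,D] q_used=2 → run B
t=3: queue=[B,D,C,F] q_used=3 → run B
t=4: queue=[D,C,F,G] q_used=0 → run D
t=5: queue=[D,C,F,G] q_used=1 → run D
t=6: queue=[C,F,G,E] q_used=0 → run C
t=7: queue=[C,F,G,E,H] q_used=1 → run C
t=8: queue=[C,F,G,E,H] q_used=2 → run C
t=9: queue=[C,F,G,E,H] q_used=3 → run C
t=10: queue=[F,G,E,H,C] q_used=0 → run F
t=11: queue=[F,G,E,H,C] q_used=1 → run F
t=12: queue=[F,G,E,H,C] q_used=2 → run F
t=13: queue=[F,G,E,H,C] q_used=3 → run F
t=14: queue=[G,E,H,C,F] q_used=0 → run G
t=15: queue=[G,E,H,C,F] q_used=1 → run G
t=16: queue=[G,E,H,C,F] q_used=2 → run G
t=17: queue=[G,E,H,C,F] q_used=3 → run G
t=18: queue=[E,H,C,F,G] q_used=0 → run E
t=19: queue=[E,H,C,F,G] q_used=1 → run E
t=20: queue=[E,H,C,F,G] q_used=2 → run E
t=21: queue=[H,C,F,G] q_used=0 → run H
t=22: queue=[H,C,F,G] q_used=1 → run H
t=23: queue=[H,C,F,G] q_used=2 → run H
t=24: queue=[H,C,F,G] q_used=3 → run H
t=25: queue=[C,F,G,H] q_used=0 → run C
t=26: queue=[C,F,G,H] q_used=1 → run C
t=27: queue=[C,F,G,H] q_used=2 → run C
t=28: queue=[C,F,G,H] q_used=3 → run C
t=29: queue=[F,G,H] q_used=0 → run F
t=30: queue=[F,G,H] q_used=1 → run F
t=31: queue=[G,H] q_used=0 → run G
t=32: queue=[G,H] q_used=1 → run G
t=33: queue=[H] q_used=0 → run H
t=34: queue=[H] q_used=1 → run H
t=35: queue=[H] q_used=2 → run H
t=36: queue=[H] q_used=3 → run H
t=37: (idle)
t=38: (idle)
t=39: (idle)
t=40: (idle)
t=41: (idle)
t=42: (idle)
t=43: (idle)

running at tick 15 = G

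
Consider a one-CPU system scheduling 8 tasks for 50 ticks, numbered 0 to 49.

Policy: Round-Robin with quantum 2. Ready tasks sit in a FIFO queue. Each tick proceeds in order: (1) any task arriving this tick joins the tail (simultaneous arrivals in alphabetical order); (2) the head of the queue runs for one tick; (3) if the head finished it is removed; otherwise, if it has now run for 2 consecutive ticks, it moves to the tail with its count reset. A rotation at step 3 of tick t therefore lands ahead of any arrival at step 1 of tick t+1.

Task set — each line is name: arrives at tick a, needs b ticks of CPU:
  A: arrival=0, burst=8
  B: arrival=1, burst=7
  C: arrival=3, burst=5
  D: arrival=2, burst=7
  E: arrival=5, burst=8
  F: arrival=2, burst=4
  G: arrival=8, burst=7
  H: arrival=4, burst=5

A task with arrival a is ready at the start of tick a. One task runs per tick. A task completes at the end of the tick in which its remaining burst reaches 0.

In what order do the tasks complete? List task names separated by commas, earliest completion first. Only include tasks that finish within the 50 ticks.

completion order = F, A, C, B, H, D, E

t=0: queue=[A] q_used=0 → run A
t=1: queue=[A,B] q_used=1 → run A
t=2: queue=[B,A,D,F] q_used=0 → run B
t=3: queue=[B,A,D,F,C] q_used=1 → run B
t=4: queue=[A,D,F,C,B,H] q_used=0 → run A
t=5: queue=[A,D,F,C,B,H,E] q_used=1 → run A
t=6: queue=[D,F,C,B,H,E,A] q_used=0 → run D
t=7: queue=[D,F,C,B,H,E,A] q_used=1 → run D
t=8: queue=[F,C,B,H,E,A,D,G] q_used=0 → run F
t=9: queue=[F,C,B,H,E,A,D,G] q_used=1 → run F
t=10: queue=[C,B,H,E,A,D,G,F] q_used=0 → run C
t=11: queue=[C,B,H,E,A,D,G,F] q_used=1 → run C
t=12: queue=[B,H,E,A,D,G,F,C] q_used=0 → run B
t=13: queue=[B,H,E,A,D,G,F,C] q_used=1 → run B
t=14: queue=[H,E,A,D,G,F,C,B] q_used=0 → run H
t=15: queue=[H,E,A,D,G,F,C,B] q_used=1 → run H
t=16: queue=[E,A,D,G,F,C,B,H] q_used=0 → run E
t=17: queue=[E,A,D,G,F,C,B,H] q_used=1 → run E
t=18: queue=[A,D,G,F,C,B,H,E] q_used=0 → run A
t=19: queue=[A,D,G,F,C,B,H,E] q_used=1 → run A
t=20: queue=[D,G,F,C,B,H,E,A] q_used=0 → run D
t=21: queue=[D,G,F,C,B,H,E,A] q_used=1 → run D
t=22: queue=[G,F,C,B,H,E,A,D] q_used=0 → run G
t=23: queue=[G,F,C,B,H,E,A,D] q_used=1 → run G
t=24: queue=[F,C,B,H,E,A,D,G] q_used=0 → run F
t=25: queue=[F,C,B,H,E,A,D,G] q_used=1 → run F
t=26: queue=[C,B,H,E,A,D,G] q_used=0 → run C
t=27: queue=[C,B,H,E,A,D,G] q_used=1 → run C
t=28: queue=[B,H,E,A,D,G,C] q_used=0 → run B
t=29: queue=[B,H,E,A,D,G,C] q_used=1 → run B
t=30: queue=[H,E,A,D,G,C,B] q_used=0 → run H
t=31: queue=[H,E,A,D,G,C,B] q_used=1 → run H
t=32: queue=[E,A,D,G,C,B,H] q_used=0 → run E
t=33: queue=[E,A,D,G,C,B,H] q_used=1 → run E
t=34: queue=[A,D,G,C,B,H,E] q_used=0 → run A
t=35: queue=[A,D,G,C,B,H,E] q_used=1 → run A
t=36: queue=[D,G,C,B,H,E] q_used=0 → run D
t=37: queue=[D,G,C,B,H,E] q_used=1 → run D
t=38: queue=[G,C,B,H,E,D] q_used=0 → run G
t=39: queue=[G,C,B,H,E,D] q_used=1 → run G
t=40: queue=[C,B,H,E,D,G] q_used=0 → run C
t=41: queue=[B,H,E,D,G] q_used=0 → run B
t=42: queue=[H,E,D,G] q_used=0 → run H
t=43: queue=[E,D,G] q_used=0 → run E
t=44: queue=[E,D,G] q_used=1 → run E
t=45: queue=[D,G,E] q_used=0 → run D
t=46: queue=[G,E] q_used=0 → run G
t=47: queue=[G,E] q_used=1 → run G
t=48: queue=[E,G] q_used=0 → run E
t=49: queue=[E,G] q_used=1 → run E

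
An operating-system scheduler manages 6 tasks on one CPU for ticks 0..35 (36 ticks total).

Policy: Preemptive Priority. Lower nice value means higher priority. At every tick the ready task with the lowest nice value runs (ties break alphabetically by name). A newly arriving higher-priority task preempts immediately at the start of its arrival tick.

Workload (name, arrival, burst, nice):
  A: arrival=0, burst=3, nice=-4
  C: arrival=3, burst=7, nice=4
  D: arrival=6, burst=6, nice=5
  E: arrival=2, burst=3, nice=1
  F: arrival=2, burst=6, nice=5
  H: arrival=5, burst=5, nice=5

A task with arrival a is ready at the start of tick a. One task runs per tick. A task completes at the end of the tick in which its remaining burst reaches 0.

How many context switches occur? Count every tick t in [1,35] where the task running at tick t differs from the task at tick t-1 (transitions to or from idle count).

context switches = 6

t=0: ready={A} → run A
t=1: ready={A} → run A
t=2: ready={A,E,F} → run A
t=3: ready={C,E,F} → run E
t=4: ready={C,E,F} → run E
t=5: ready={C,E,F,H} → run E
t=6: ready={C,D,F,H} → run C
t=7: ready={C,D,F,H} → run C
t=8: ready={C,D,F,H} → run C
t=9: ready={C,D,F,H} → run C
t=10: ready={C,D,F,H} → run C
t=11: ready={C,D,F,H} → run C
t=12: ready={C,D,F,H} → run C
t=13: ready={D,F,H} → run D
t=14: ready={D,F,H} → run D
t=15: ready={D,F,H} → run D
t=16: ready={D,F,H} → run D
t=17: ready={D,F,H} → run D
t=18: ready={D,F,H} → run D
t=19: ready={F,H} → run F
t=20: ready={F,H} → run F
t=21: ready={F,H} → run F
t=22: ready={F,H} → run F
t=23: ready={F,H} → run F
t=24: ready={F,H} → run F
t=25: ready={H} → run H
t=26: ready={H} → run H
t=27: ready={H} → run H
t=28: ready={H} → run H
t=29: ready={H} → run H
t=30: (idle)
t=31: (idle)
t=32: (idle)
t=33: (idle)
t=34: (idle)
t=35: (idle)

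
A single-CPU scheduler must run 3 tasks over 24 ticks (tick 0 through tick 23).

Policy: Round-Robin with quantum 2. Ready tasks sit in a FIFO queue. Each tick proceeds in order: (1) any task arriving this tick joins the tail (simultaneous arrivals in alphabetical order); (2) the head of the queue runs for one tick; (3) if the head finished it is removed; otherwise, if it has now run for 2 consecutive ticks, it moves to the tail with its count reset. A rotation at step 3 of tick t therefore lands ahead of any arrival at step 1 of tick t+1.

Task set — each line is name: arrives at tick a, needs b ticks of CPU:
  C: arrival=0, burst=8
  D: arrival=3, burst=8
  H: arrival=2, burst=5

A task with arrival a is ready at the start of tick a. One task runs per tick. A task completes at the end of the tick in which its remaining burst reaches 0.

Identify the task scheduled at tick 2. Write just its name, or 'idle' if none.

t=0: queue=[C] q_used=0 → run C
t=1: queue=[C] q_used=1 → run C
t=2: queue=[C,H] q_used=0 → run C
t=3: queue=[C,H,D] q_used=1 → run C
t=4: queue=[H,D,C] q_used=0 → run H
t=5: queue=[H,D,C] q_used=1 → run H
t=6: queue=[D,C,H] q_used=0 → run D
t=7: queue=[D,C,H] q_used=1 → run D
t=8: queue=[C,H,D] q_used=0 → run C
t=9: queue=[C,H,D] q_used=1 → run C
t=10: queue=[H,D,C] q_used=0 → run H
t=11: queue=[H,D,C] q_used=1 → run H
t=12: queue=[D,C,H] q_used=0 → run D
t=13: queue=[D,C,H] q_used=1 → run D
t=14: queue=[C,H,D] q_used=0 → run C
t=15: queue=[C,H,D] q_used=1 → run C
t=16: queue=[H,D] q_used=0 → run H
t=17: queue=[D] q_used=0 → run D
t=18: queue=[D] q_used=1 → run D
t=19: queue=[D] q_used=0 → run D
t=20: queue=[D] q_used=1 → run D
t=21: (idle)
t=22: (idle)
t=23: (idle)

running at tick 2 = C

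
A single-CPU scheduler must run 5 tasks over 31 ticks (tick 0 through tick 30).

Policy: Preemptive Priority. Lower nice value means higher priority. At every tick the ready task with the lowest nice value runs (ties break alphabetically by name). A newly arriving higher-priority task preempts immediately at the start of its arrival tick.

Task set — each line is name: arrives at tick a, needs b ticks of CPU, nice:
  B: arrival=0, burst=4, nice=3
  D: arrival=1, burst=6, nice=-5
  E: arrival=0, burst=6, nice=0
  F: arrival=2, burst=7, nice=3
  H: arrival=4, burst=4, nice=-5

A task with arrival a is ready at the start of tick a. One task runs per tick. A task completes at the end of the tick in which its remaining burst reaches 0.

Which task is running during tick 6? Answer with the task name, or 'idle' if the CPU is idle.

running at tick 6 = D

t=0: ready={B,E} → run E
t=1: ready={B,D,E} → run D
t=2: ready={B,D,E,F} → run D
t=3: ready={B,D,E,F} → run D
t=4: ready={B,D,E,F,H} → run D
t=5: ready={B,D,E,F,H} → run D
t=6: ready={B,D,E,F,H} → run D
t=7: ready={B,E,F,H} → run H
t=8: ready={B,E,F,H} → run H
t=9: ready={B,E,F,H} → run H
t=10: ready={B,E,F,H} → run H
t=11: ready={B,E,F} → run E
t=12: ready={B,E,F} → run E
t=13: ready={B,E,F} → run E
t=14: ready={B,E,F} → run E
t=15: ready={B,E,F} → run E
t=16: ready={B,F} → run B
t=17: ready={B,F} → run B
t=18: ready={B,F} → run B
t=19: ready={B,F} → run B
t=20: ready={F} → run F
t=21: ready={F} → run F
t=22: ready={F} → run F
t=23: ready={F} → run F
t=24: ready={F} → run F
t=25: ready={F} → run F
t=26: ready={F} → run F
t=27: (idle)
t=28: (idle)
t=29: (idle)
t=30: (idle)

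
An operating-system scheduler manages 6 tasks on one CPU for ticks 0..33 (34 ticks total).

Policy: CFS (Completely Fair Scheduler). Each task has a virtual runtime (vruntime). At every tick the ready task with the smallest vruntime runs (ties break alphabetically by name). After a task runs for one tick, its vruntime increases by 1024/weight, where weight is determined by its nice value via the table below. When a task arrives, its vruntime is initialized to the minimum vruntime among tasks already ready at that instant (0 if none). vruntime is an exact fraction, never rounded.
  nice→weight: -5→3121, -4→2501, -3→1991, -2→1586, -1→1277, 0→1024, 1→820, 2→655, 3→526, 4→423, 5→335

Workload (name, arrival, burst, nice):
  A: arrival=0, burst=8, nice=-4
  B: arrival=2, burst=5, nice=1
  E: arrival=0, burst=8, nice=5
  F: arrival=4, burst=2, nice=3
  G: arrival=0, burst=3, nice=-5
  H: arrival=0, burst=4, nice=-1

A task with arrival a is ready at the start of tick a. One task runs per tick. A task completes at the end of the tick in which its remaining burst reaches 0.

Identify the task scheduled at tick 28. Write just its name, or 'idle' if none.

running at tick 28 = E

t=0: vr[A=0 E=0 G=0 H=0] → run A
t=1: vr[A=1024/2501 E=0 G=0 H=0] → run E
t=2: vr[A=1024/2501 B=0 E=1024/335 G=0 H=0] → run B
t=3: vr[A=1024/2501 B=256/205 E=1024/335 G=0 H=0] → run G
t=4: vr[A=1024/2501 B=256/205 E=1024/335 F=0 G=1024/3121 H=0] → run F
t=5: vr[A=1024/2501 B=256/205 E=1024/335 F=512/263 G=1024/3121 H=0] → run H
t=6: vr[A=1024/2501 B=256/205 E=1024/335 F=512/263 G=1024/3121 H=1024/1277] → run G
t=7: vr[A=1024/2501 B=256/205 E=1024/335 F=512/263 G=2048/3121 H=1024/1277] → run A
t=8: vr[A=2048/2501 B=256/205 E=1024/335 F=512/263 G=2048/3121 H=1024/1277] → run G
t=9: vr[A=2048/2501 B=256/205 E=1024/335 F=512/263 H=1024/1277] → run H
t=10: vr[A=2048/2501 B=256/205 E=1024/335 F=512/263 H=2048/1277] → run A
t=11: vr[A=3072/2501 B=256/205 E=1024/335 F=512/263 H=2048/1277] → run A
t=12: vr[A=4096/2501 B=256/205 E=1024/335 F=512/263 H=2048/1277] → run B
t=13: vr[A=4096/2501 B=512/205 E=1024/335 F=512/263 H=2048/1277] → run H
t=14: vr[A=4096/2501 B=512/205 E=1024/335 F=512/263 H=3072/1277] → run A
t=15: vr[A=5120/2501 B=512/205 E=1024/335 F=512/263 H=3072/1277] → run F
t=16: vr[A=5120/2501 B=512/205 E=1024/335 H=3072/1277] → run A
t=17: vr[A=6144/2501 B=512/205 E=1024/335 H=3072/1277] → run H
t=18: vr[A=6144/2501 B=512/205 E=1024/335] → run A
t=19: vr[A=7168/2501 B=512/205 E=1024/335] → run B
t=20: vr[A=7168/2501 B=768/205 E=1024/335] → run A
t=21: vr[B=768/205 E=1024/335] → run E
t=22: vr[B=768/205 E=2048/335] → run B
t=23: vr[B=1024/205 E=2048/335] → run B
t=24: vr[E=2048/335] → run E
t=25: vr[E=3072/335] → run E
t=26: vr[E=4096/335] → run E
t=27: vr[E=1024/67] → run E
t=28: vr[E=6144/335] → run E
t=29: vr[E=7168/335] → run E
t=30: (idle)
t=31: (idle)
t=32: (idle)
t=33: (idle)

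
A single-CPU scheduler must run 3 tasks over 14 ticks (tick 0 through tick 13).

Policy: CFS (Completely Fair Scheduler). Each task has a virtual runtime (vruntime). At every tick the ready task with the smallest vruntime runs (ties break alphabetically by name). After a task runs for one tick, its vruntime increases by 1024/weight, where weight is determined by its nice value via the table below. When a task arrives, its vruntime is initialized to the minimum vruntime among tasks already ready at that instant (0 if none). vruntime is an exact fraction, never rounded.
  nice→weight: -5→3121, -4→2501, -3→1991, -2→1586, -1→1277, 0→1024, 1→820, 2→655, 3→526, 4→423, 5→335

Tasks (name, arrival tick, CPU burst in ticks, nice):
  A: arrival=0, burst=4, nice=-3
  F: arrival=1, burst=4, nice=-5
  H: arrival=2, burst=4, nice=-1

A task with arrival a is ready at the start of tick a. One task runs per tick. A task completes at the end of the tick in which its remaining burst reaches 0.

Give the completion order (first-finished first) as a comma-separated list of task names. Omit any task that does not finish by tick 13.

completion order = F, A, H

t=0: vr[A=0] → run A
t=1: vr[A=1024/1991 F=1024/1991] → run A
t=2: vr[A=2048/1991 F=1024/1991 H=1024/1991] → run F
t=3: vr[A=2048/1991 F=5234688/6213911 H=1024/1991] → run H
t=4: vr[A=2048/1991 F=5234688/6213911 H=3346432/2542507] → run F
t=5: vr[A=2048/1991 F=7273472/6213911 H=3346432/2542507] → run A
t=6: vr[A=3072/1991 F=7273472/6213911 H=3346432/2542507] → run F
t=7: vr[A=3072/1991 F=9312256/6213911 H=3346432/2542507] → run H
t=8: vr[A=3072/1991 F=9312256/6213911 H=5385216/2542507] → run F
t=9: vr[A=3072/1991 H=5385216/2542507] → run A
t=10: vr[H=5385216/2542507] → run H
t=11: vr[H=7424000/2542507] → run H
t=12: (idle)
t=13: (idle)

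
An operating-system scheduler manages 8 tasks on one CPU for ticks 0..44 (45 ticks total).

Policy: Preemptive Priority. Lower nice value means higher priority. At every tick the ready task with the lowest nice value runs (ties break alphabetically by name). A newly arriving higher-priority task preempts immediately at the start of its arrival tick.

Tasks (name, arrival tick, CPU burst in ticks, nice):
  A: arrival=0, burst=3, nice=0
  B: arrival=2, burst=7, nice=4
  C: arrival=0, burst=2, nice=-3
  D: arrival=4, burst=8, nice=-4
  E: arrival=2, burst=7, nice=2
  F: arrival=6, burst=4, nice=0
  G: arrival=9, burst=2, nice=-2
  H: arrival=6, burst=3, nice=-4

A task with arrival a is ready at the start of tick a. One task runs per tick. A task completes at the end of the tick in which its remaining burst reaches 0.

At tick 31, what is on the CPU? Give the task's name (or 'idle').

t=0: ready={A,C} → run C
t=1: ready={A,C} → run C
t=2: ready={A,B,E} → run A
t=3: ready={A,B,E} → run A
t=4: ready={A,B,D,E} → run D
t=5: ready={A,B,D,E} → run D
t=6: ready={A,B,D,E,F,H} → run D
t=7: ready={A,B,D,E,F,H} → run D
t=8: ready={A,B,D,E,F,H} → run D
t=9: ready={A,B,D,E,F,G,H} → run D
t=10: ready={A,B,D,E,F,G,H} → run D
t=11: ready={A,B,D,E,F,G,H} → run D
t=12: ready={A,B,E,F,G,H} → run H
t=13: ready={A,B,E,F,G,H} → run H
t=14: ready={A,B,E,F,G,H} → run H
t=15: ready={A,B,E,F,G} → run G
t=16: ready={A,B,E,F,G} → run G
t=17: ready={A,B,E,F} → run A
t=18: ready={B,E,F} → run F
t=19: ready={B,E,F} → run F
t=20: ready={B,E,F} → run F
t=21: ready={B,E,F} → run F
t=22: ready={B,E} → run E
t=23: ready={B,E} → run E
t=24: ready={B,E} → run E
t=25: ready={B,E} → run E
t=26: ready={B,E} → run E
t=27: ready={B,E} → run E
t=28: ready={B,E} → run E
t=29: ready={B} → run B
t=30: ready={B} → run B
t=31: ready={B} → run B
t=32: ready={B} → run B
t=33: ready={B} → run B
t=34: ready={B} → run B
t=35: ready={B} → run B
t=36: (idle)
t=37: (idle)
t=38: (idle)
t=39: (idle)
t=40: (idle)
t=41: (idle)
t=42: (idle)
t=43: (idle)
t=44: (idle)

running at tick 31 = B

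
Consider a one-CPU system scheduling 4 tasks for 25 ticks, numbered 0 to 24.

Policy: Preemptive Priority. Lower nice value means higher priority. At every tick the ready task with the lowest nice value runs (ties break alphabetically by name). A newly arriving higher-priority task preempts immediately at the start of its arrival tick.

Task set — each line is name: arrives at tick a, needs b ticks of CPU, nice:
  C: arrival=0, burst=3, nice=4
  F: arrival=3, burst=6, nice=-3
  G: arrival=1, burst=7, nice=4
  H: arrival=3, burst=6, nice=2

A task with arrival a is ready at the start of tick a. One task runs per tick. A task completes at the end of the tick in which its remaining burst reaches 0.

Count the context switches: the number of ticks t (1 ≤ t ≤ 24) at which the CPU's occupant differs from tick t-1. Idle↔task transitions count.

context switches = 4

t=0: ready={C} → run C
t=1: ready={C,G} → run C
t=2: ready={C,G} → run C
t=3: ready={F,G,H} → run F
t=4: ready={F,G,H} → run F
t=5: ready={F,G,H} → run F
t=6: ready={F,G,H} → run F
t=7: ready={F,G,H} → run F
t=8: ready={F,G,H} → run F
t=9: ready={G,H} → run H
t=10: ready={G,H} → run H
t=11: ready={G,H} → run H
t=12: ready={G,H} → run H
t=13: ready={G,H} → run H
t=14: ready={G,H} → run H
t=15: ready={G} → run G
t=16: ready={G} → run G
t=17: ready={G} → run G
t=18: ready={G} → run G
t=19: ready={G} → run G
t=20: ready={G} → run G
t=21: ready={G} → run G
t=22: (idle)
t=23: (idle)
t=24: (idle)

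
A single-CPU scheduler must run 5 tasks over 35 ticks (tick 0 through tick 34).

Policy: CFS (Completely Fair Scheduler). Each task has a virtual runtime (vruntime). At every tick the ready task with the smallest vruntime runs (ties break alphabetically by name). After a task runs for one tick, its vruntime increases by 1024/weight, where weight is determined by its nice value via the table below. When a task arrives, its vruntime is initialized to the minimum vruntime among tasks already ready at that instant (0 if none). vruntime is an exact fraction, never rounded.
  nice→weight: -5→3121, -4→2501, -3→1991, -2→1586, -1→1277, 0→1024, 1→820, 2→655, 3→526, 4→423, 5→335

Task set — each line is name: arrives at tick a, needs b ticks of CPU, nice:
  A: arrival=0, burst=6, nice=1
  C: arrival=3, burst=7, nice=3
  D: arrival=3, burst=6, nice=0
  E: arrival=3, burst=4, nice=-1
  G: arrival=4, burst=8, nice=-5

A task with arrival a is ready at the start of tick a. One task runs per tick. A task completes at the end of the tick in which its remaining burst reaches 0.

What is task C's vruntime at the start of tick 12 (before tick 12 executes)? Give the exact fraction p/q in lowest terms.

vruntime(C, start of tick 12) = 306944/53915

t=0: vr[A=0] → run A
t=1: vr[A=256/205] → run A
t=2: vr[A=512/205] → run A
t=3: vr[A=768/205 C=768/205 D=768/205 E=768/205] → run A
t=4: vr[A=1024/205 C=768/205 D=768/205 E=768/205 G=768/205] → run C
t=5: vr[A=1024/205 C=306944/53915 D=768/205 E=768/205 G=768/205] → run D
t=6: vr[A=1024/205 C=306944/53915 D=973/205 E=768/205 G=768/205] → run E
t=7: vr[A=1024/205 C=306944/53915 D=973/205 E=1190656/261785 G=768/205] → run G
t=8: vr[A=1024/205 C=306944/53915 D=973/205 E=1190656/261785 G=2606848/639805] → run G
t=9: vr[A=1024/205 C=306944/53915 D=973/205 E=1190656/261785 G=2816768/639805] → run G
t=10: vr[A=1024/205 C=306944/53915 D=973/205 E=1190656/261785 G=3026688/639805] → run E
t=11: vr[A=1024/205 C=306944/53915 D=973/205 E=1400576/261785 G=3026688/639805] → run G
t=12: vr[A=1024/205 C=306944/53915 D=973/205 E=1400576/261785 G=3236608/639805] → run D
t=13: vr[A=1024/205 C=306944/53915 D=1178/205 E=1400576/261785 G=3236608/639805] → run A
t=14: vr[A=256/41 C=306944/53915 D=1178/205 E=1400576/261785 G=3236608/639805] → run G
t=15: vr[A=256/41 C=306944/53915 D=1178/205 E=1400576/261785 G=3446528/639805] → run E
t=16: vr[A=256/41 C=306944/53915 D=1178/205 E=1610496/261785 G=3446528/639805] → run G
t=17: vr[A=256/41 C=306944/53915 D=1178/205 E=1610496/261785 G=3656448/639805] → run C
t=18: vr[A=256/41 C=411904/53915 D=1178/205 E=1610496/261785 G=3656448/639805] → run G
t=19: vr[A=256/41 C=411904/53915 D=1178/205 E=1610496/261785 G=3866368/639805] → run D
t=20: vr[A=256/41 C=411904/53915 D=1383/205 E=1610496/261785 G=3866368/639805] → run G
t=21: vr[A=256/41 C=411904/53915 D=1383/205 E=1610496/261785] → run E
t=22: vr[A=256/41 C=411904/53915 D=1383/205] → run A
t=23: vr[C=411904/53915 D=1383/205] → run D
t=24: vr[C=411904/53915 D=1588/205] → run C
t=25: vr[C=516864/53915 D=1588/205] → run D
t=26: vr[C=516864/53915 D=1793/205] → run D
t=27: vr[C=516864/53915] → run C
t=28: vr[C=621824/53915] → run C
t=29: vr[C=726784/53915] → run C
t=30: vr[C=831744/53915] → run C
t=31: (idle)
t=32: (idle)
t=33: (idle)
t=34: (idle)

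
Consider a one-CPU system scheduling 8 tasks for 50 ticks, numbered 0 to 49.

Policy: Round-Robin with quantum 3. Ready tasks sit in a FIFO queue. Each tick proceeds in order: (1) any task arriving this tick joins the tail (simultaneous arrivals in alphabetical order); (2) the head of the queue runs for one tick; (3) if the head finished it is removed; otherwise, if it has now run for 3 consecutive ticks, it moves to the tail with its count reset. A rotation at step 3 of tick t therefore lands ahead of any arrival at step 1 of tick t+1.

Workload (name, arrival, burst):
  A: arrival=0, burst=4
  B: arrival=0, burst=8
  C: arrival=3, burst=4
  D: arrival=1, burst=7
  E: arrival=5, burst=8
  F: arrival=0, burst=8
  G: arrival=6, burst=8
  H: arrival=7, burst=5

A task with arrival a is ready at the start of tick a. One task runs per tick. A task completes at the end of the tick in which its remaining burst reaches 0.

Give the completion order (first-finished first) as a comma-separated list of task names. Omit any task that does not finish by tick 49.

completion order = A, C, B, H, F, D, E

t=0: queue=[A,B,F] q_used=0 → run A
t=1: queue=[A,B,F,D] q_used=1 → run A
t=2: queue=[A,B,F,D] q_used=2 → run A
t=3: queue=[B,F,D,A,C] q_used=0 → run B
t=4: queue=[B,F,D,A,C] q_used=1 → run B
t=5: queue=[B,F,D,A,C,E] q_used=2 → run B
t=6: queue=[F,D,A,C,E,B,G] q_used=0 → run F
t=7: queue=[F,D,A,C,E,B,G,H] q_used=1 → run F
t=8: queue=[F,D,A,C,E,B,G,H] q_used=2 → run F
t=9: queue=[D,A,C,E,B,G,H,F] q_used=0 → run D
t=10: queue=[D,A,C,E,B,G,H,F] q_used=1 → run D
t=11: queue=[D,A,C,E,B,G,H,F] q_used=2 → run D
t=12: queue=[A,C,E,B,G,H,F,D] q_used=0 → run A
t=13: queue=[C,E,B,G,H,F,D] q_used=0 → run C
t=14: queue=[C,E,B,G,H,F,D] q_used=1 → run C
t=15: queue=[C,E,B,G,H,F,D] q_used=2 → run C
t=16: queue=[E,B,G,H,F,D,C] q_used=0 → run E
t=17: queue=[E,B,G,H,F,D,C] q_used=1 → run E
t=18: queue=[E,B,G,H,F,D,C] q_used=2 → run E
t=19: queue=[B,G,H,F,D,C,E] q_used=0 → run B
t=20: queue=[B,G,H,F,D,C,E] q_used=1 → run B
t=21: queue=[B,G,H,F,D,C,E] q_used=2 → run B
t=22: queue=[G,H,F,D,C,E,B] q_used=0 → run G
t=23: queue=[G,H,F,D,C,E,B] q_used=1 → run G
t=24: queue=[G,H,F,D,C,E,B] q_used=2 → run G
t=25: queue=[H,F,D,C,E,B,G] q_used=0 → run H
t=26: queue=[H,F,D,C,E,B,G] q_used=1 → run H
t=27: queue=[H,F,D,C,E,B,G] q_used=2 → run H
t=28: queue=[F,D,C,E,B,G,H] q_used=0 → run F
t=29: queue=[F,D,C,E,B,G,H] q_used=1 → run F
t=30: queue=[F,D,C,E,B,G,H] q_used=2 → run F
t=31: queue=[D,C,E,B,G,H,F] q_used=0 → run D
t=32: queue=[D,C,E,B,G,H,F] q_used=1 → run D
t=33: queue=[D,C,E,B,G,H,F] q_used=2 → run D
t=34: queue=[C,E,B,G,H,F,D] q_used=0 → run C
t=35: queue=[E,B,G,H,F,D] q_used=0 → run E
t=36: queue=[E,B,G,H,F,D] q_used=1 → run E
t=37: queue=[E,B,G,H,F,D] q_used=2 → run E
t=38: queue=[B,G,H,F,D,E] q_used=0 → run B
t=39: queue=[B,G,H,F,D,E] q_used=1 → run B
t=40: queue=[G,H,F,D,E] q_used=0 → run G
t=41: queue=[G,H,F,D,E] q_used=1 → run G
t=42: queue=[G,H,F,D,E] q_used=2 → run G
t=43: queue=[H,F,D,E,G] q_used=0 → run H
t=44: queue=[H,F,D,E,G] q_used=1 → run H
t=45: queue=[F,D,E,G] q_used=0 → run F
t=46: queue=[F,D,E,G] q_used=1 → run F
t=47: queue=[D,E,G] q_used=0 → run D
t=48: queue=[E,G] q_used=0 → run E
t=49: queue=[E,G] q_used=1 → run E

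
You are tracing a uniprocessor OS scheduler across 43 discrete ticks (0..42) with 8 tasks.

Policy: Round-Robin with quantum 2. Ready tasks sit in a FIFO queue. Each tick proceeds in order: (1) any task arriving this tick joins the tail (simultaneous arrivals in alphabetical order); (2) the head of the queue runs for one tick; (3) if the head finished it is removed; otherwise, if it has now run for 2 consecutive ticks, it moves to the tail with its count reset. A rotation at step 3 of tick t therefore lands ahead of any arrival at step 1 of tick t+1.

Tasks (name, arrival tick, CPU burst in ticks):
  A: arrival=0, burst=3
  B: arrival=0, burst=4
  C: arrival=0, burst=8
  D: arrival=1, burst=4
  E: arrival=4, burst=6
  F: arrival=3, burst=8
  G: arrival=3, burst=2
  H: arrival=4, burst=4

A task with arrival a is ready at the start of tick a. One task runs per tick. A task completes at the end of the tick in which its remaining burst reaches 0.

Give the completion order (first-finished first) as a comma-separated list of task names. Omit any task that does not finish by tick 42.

completion order = A, G, B, D, H, E, C, F

t=0: queue=[A,B,C] q_used=0 → run A
t=1: queue=[A,B,C,D] q_used=1 → run A
t=2: queue=[B,C,D,A] q_used=0 → run B
t=3: queue=[B,C,D,A,F,G] q_used=1 → run B
t=4: queue=[C,D,A,F,G,B,E,H] q_used=0 → run C
t=5: queue=[C,D,A,F,G,B,E,H] q_used=1 → run C
t=6: queue=[D,A,F,G,B,E,H,C] q_used=0 → run D
t=7: queue=[D,A,F,G,B,E,H,C] q_used=1 → run D
t=8: queue=[A,F,G,B,E,H,C,D] q_used=0 → run A
t=9: queue=[F,G,B,E,H,C,D] q_used=0 → run F
t=10: queue=[F,G,B,E,H,C,D] q_used=1 → run F
t=11: queue=[G,B,E,H,C,D,F] q_used=0 → run G
t=12: queue=[G,B,E,H,C,D,F] q_used=1 → run G
t=13: queue=[B,E,H,C,D,F] q_used=0 → run B
t=14: queue=[B,E,H,C,D,F] q_used=1 → run B
t=15: queue=[E,H,C,D,F] q_used=0 → run E
t=16: queue=[E,H,C,D,F] q_used=1 → run E
t=17: queue=[H,C,D,F,E] q_used=0 → run H
t=18: queue=[H,C,D,F,E] q_used=1 → run H
t=19: queue=[C,D,F,E,H] q_used=0 → run C
t=20: queue=[C,D,F,E,H] q_used=1 → run C
t=21: queue=[D,F,E,H,C] q_used=0 → run D
t=22: queue=[D,F,E,H,C] q_used=1 → run D
t=23: queue=[F,E,H,C] q_used=0 → run F
t=24: queue=[F,E,H,C] q_used=1 → run F
t=25: queue=[E,H,C,F] q_used=0 → run E
t=26: queue=[E,H,C,F] q_used=1 → run E
t=27: queue=[H,C,F,E] q_used=0 → run H
t=28: queue=[H,C,F,E] q_used=1 → run H
t=29: queue=[C,F,E] q_used=0 → run C
t=30: queue=[C,F,E] q_used=1 → run C
t=31: queue=[F,E,C] q_used=0 → run F
t=32: queue=[F,E,C] q_used=1 → run F
t=33: queue=[E,C,F] q_used=0 → run E
t=34: queue=[E,C,F] q_used=1 → run E
t=35: queue=[C,F] q_used=0 → run C
t=36: queue=[C,F] q_used=1 → run C
t=37: queue=[F] q_used=0 → run F
t=38: queue=[F] q_used=1 → run F
t=39: (idle)
t=40: (idle)
t=41: (idle)
t=42: (idle)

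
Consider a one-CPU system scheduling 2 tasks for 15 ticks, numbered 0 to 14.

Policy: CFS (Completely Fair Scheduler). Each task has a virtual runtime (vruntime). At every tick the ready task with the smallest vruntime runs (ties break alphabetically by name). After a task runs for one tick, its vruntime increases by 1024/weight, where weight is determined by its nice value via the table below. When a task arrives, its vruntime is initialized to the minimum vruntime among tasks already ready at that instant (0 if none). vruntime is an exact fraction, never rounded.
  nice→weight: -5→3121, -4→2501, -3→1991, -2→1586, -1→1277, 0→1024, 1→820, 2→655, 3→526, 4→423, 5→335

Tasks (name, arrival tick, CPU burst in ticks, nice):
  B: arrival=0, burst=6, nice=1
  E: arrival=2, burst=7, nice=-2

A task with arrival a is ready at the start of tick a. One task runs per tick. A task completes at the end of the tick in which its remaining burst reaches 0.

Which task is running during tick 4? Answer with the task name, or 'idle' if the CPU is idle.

t=0: vr[B=0] → run B
t=1: vr[B=256/205] → run B
t=2: vr[B=512/205 E=512/205] → run B
t=3: vr[B=768/205 E=512/205] → run E
t=4: vr[B=768/205 E=510976/162565] → run E
t=5: vr[B=768/205 E=615936/162565] → run B
t=6: vr[B=1024/205 E=615936/162565] → run E
t=7: vr[B=1024/205 E=720896/162565] → run E
t=8: vr[B=1024/205 E=825856/162565] → run B
t=9: vr[B=256/41 E=825856/162565] → run E
t=10: vr[B=256/41 E=930816/162565] → run E
t=11: vr[B=256/41 E=1035776/162565] → run B
t=12: vr[E=1035776/162565] → run E
t=13: (idle)
t=14: (idle)

running at tick 4 = E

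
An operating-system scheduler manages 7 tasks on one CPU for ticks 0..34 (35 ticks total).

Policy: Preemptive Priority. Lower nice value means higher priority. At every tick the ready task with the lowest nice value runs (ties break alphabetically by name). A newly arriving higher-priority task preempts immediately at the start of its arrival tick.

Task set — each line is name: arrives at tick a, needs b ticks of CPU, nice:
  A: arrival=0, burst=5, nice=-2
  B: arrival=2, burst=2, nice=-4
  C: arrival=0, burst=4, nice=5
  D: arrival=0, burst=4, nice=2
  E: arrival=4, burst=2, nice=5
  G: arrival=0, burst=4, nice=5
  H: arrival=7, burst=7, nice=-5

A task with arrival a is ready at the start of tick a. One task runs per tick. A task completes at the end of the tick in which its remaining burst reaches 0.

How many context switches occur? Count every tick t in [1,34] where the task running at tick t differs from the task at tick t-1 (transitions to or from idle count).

t=0: ready={A,C,D,G} → run A
t=1: ready={A,C,D,G} → run A
t=2: ready={A,B,C,D,G} → run B
t=3: ready={A,B,C,D,G} → run B
t=4: ready={A,C,D,E,G} → run A
t=5: ready={A,C,D,E,G} → run A
t=6: ready={A,C,D,E,G} → run A
t=7: ready={C,D,E,G,H} → run H
t=8: ready={C,D,E,G,H} → run H
t=9: ready={C,D,E,G,H} → run H
t=10: ready={C,D,E,G,H} → run H
t=11: ready={C,D,E,G,H} → run H
t=12: ready={C,D,E,G,H} → run H
t=13: ready={C,D,E,G,H} → run H
t=14: ready={C,D,E,G} → run D
t=15: ready={C,D,E,G} → run D
t=16: ready={C,D,E,G} → run D
t=17: ready={C,D,E,G} → run D
t=18: ready={C,E,G} → run C
t=19: ready={C,E,G} → run C
t=20: ready={C,E,G} → run C
t=21: ready={C,E,G} → run C
t=22: ready={E,G} → run E
t=23: ready={E,G} → run E
t=24: ready={G} → run G
t=25: ready={G} → run G
t=26: ready={G} → run G
t=27: ready={G} → run G
t=28: (idle)
t=29: (idle)
t=30: (idle)
t=31: (idle)
t=32: (idle)
t=33: (idle)
t=34: (idle)

context switches = 8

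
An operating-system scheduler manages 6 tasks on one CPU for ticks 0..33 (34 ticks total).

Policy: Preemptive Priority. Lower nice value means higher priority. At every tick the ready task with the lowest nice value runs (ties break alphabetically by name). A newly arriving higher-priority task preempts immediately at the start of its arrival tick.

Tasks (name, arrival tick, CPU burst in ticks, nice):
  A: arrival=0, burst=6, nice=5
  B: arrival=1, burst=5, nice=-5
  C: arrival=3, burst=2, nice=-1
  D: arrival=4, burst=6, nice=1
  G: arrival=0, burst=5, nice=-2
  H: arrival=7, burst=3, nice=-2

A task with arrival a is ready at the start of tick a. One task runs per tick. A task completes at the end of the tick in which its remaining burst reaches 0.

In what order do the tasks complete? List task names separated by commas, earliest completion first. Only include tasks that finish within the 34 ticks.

t=0: ready={A,G} → run G
t=1: ready={A,B,G} → run B
t=2: ready={A,B,G} → run B
t=3: ready={A,B,C,G} → run B
t=4: ready={A,B,C,D,G} → run B
t=5: ready={A,B,C,D,G} → run B
t=6: ready={A,C,D,G} → run G
t=7: ready={A,C,D,G,H} → run G
t=8: ready={A,C,D,G,H} → run G
t=9: ready={A,C,D,G,H} → run G
t=10: ready={A,C,D,H} → run H
t=11: ready={A,C,D,H} → run H
t=12: ready={A,C,D,H} → run H
t=13: ready={A,C,D} → run C
t=14: ready={A,C,D} → run C
t=15: ready={A,D} → run D
t=16: ready={A,D} → run D
t=17: ready={A,D} → run D
t=18: ready={A,D} → run D
t=19: ready={A,D} → run D
t=20: ready={A,D} → run D
t=21: ready={A} → run A
t=22: ready={A} → run A
t=23: ready={A} → run A
t=24: ready={A} → run A
t=25: ready={A} → run A
t=26: ready={A} → run A
t=27: (idle)
t=28: (idle)
t=29: (idle)
t=30: (idle)
t=31: (idle)
t=32: (idle)
t=33: (idle)

completion order = B, G, H, C, D, A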